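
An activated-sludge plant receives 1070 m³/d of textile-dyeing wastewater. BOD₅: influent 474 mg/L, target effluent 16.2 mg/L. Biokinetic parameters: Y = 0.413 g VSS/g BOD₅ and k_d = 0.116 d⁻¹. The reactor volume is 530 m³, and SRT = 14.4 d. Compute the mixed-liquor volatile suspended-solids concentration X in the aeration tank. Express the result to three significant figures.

X ≈ 2060 mg/L

X = Y·Q·ΔS·θ_c / [V·(1 + k_d θ_c)] = 0.413 × 1070 × (474 − 16.2) × 14.4 / [530 × (1 + 0.116 × 14.4)] = 2058 mg/L.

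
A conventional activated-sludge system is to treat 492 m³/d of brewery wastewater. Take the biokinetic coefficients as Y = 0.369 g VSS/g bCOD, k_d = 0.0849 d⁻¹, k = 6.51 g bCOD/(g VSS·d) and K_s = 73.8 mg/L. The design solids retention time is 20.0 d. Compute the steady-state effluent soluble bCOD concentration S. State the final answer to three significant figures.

S ≈ 4.39 mg/L

Effluent substrate depends only on kinetics and SRT: S = K_s(1 + k_d θ_c) / [θ_c(Yk − k_d) − 1] = 73.8 × (1 + 0.0849 × 20.0) / [20.0 × (0.369 × 6.51 − 0.0849) − 1] = 199.1 / 45.35 = 4.391 mg/L.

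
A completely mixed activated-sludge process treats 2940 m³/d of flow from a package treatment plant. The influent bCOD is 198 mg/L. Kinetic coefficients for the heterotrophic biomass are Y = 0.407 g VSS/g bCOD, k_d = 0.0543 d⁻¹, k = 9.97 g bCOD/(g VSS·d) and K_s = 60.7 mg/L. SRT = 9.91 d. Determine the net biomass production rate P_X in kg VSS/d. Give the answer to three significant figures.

From the Monod/SRT balance for a CMAS, S = K_s·(1+k_d θ_c)/[θ_c·(Y k − k_d) − 1] = 60.7 × (1 + 0.0543 × 9.91) / [9.91 × (0.407 × 9.97 − 0.0543) − 1] = 93.36 / 38.67 = 2.414 mg/L.
The observed yield is Y_obs = Y/(1 + k_d·θ_c) = 0.407 / (1 + 0.0543 × 9.91) = 0.407 / 1.538 = 0.2646 g VSS per g bCOD removed.
Mass of bCOD removed per day: Q(S₀ − S) = 2940 × 195.6 g/m³ = 575.0 kg/d.
Biomass produced: P_X = Y_obs·Q·ΔS = 0.2646 × 575.0 ≈ 152.2 kg VSS/d.

P_X ≈ 152 kg VSS/d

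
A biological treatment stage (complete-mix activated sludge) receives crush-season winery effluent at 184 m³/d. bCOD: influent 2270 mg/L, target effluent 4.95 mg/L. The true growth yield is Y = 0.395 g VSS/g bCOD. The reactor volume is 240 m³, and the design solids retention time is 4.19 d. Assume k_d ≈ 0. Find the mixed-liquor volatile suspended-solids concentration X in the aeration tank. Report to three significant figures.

Without decay, X = Y Q (S₀−S) θ_c / V = 0.395 × 184 × (2270 − 4.95) × 4.19 / 240 = 2874 mg/L.

X ≈ 2870 mg/L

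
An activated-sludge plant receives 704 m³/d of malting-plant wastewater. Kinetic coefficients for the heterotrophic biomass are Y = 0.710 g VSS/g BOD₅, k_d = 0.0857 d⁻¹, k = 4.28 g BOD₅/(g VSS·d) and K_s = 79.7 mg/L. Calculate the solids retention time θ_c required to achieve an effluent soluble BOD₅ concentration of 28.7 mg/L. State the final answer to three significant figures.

From 1/θ_c = Y·k·S/(K_s + S) − k_d: Y·k·S/(K_s+S) = 0.710 × 4.28 × 28.7 / (79.7 + 28.7) = 0.8046 d⁻¹.
θ_c = 1/(μ − k_d) = 1/(0.8046 − 0.0857) = 1/0.7189 = 1.391 d.

θ_c ≈ 1.39 d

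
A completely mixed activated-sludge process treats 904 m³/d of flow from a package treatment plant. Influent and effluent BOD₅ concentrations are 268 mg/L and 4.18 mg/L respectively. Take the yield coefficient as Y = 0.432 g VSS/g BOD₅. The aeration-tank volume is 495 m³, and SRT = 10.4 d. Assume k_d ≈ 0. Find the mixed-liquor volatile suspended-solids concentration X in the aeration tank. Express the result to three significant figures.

X = Y·Q·ΔS·θ_c / V = 0.432 × 904 × (268 − 4.18) × 10.4 / 495 = 2165 mg/L.

X ≈ 2160 mg/L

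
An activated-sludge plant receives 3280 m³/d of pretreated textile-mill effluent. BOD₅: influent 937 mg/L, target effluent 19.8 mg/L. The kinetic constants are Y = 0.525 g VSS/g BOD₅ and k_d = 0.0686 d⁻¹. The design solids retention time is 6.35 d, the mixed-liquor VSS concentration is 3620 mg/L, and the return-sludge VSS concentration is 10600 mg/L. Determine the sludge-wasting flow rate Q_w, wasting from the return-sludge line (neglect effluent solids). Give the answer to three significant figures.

Rearranging the biomass balance for a CMAS with decay, V = Y·Q·ΔS·θ_c / [X·(1+k_d θ_c)] = 0.525 × 3280 × (937 − 19.8) × 6.35 / [3620 × (1 + 0.0686 × 6.35)] = 1×10^7 / 5197 = 1930 m³.
Wasting from the return line (neglecting effluent solids): Q_w = V·X / (θ_c·X_r) = 1930 × 3620 / (6.35 × 10600) = 103.8 m³/d.

Q_w ≈ 104 m³/d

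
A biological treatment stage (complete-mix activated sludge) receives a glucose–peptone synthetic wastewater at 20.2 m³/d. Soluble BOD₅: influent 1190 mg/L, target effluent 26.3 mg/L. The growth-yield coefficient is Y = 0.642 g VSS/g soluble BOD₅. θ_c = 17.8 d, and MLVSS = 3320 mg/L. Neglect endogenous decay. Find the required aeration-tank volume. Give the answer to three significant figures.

Biomass mass balance (decay neglected): V·X = Y·Q·(S₀ − S)·θ_c, so V = 0.642 × 20.2 × (1190 − 26.3) × 17.8 / 3320 = 80.91 m³.

V ≈ 80.9 m³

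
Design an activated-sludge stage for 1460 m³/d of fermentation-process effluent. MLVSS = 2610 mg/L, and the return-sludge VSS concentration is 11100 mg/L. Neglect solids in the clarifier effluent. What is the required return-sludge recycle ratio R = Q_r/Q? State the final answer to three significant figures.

R ≈ 0.307

Solids balance on the clarifier gives (1+R)X = R·X_r, so R = X/(X_r − X) = 2610 / (11100 − 2610) = 0.3074.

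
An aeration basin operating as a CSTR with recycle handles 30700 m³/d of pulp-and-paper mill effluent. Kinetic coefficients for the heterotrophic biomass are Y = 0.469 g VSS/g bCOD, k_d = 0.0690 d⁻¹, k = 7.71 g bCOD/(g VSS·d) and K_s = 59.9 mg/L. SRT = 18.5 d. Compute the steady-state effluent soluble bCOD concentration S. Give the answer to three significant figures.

From the Monod/SRT balance for a CMAS, S = K_s·(1+k_d θ_c)/[θ_c·(Y k − k_d) − 1] = 59.9 × (1 + 0.0690 × 18.5) / [18.5 × (0.469 × 7.71 − 0.0690) − 1] = 136.4 / 64.62 = 2.110 mg/L.

S ≈ 2.11 mg/L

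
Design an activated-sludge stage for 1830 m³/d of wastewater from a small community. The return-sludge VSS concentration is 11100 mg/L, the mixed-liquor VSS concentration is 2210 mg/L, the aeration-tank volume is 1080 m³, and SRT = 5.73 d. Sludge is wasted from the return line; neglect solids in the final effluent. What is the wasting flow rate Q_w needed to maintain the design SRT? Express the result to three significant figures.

θ_c = V·X/(Q_w·X_r) when wasting from the recycle, so Q_w = V·X/(θ_c·X_r) = 1080 × 2210 / (5.73 × 11100) = 37.53 m³/d.

Q_w ≈ 37.5 m³/d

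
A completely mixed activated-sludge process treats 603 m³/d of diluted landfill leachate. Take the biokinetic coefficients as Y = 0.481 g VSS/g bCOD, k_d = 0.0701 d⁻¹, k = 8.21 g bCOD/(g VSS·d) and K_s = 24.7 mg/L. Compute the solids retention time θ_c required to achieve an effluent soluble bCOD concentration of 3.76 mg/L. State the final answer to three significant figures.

From 1/θ_c = Y·k·S/(K_s + S) − k_d: Y·k·S/(K_s+S) = 0.481 × 8.21 × 3.76 / (24.7 + 3.76) = 0.5217 d⁻¹.
1/θ_c = 0.5217 − 0.0701 = 0.4516 d⁻¹, so θ_c = 2.214 d.

θ_c ≈ 2.21 d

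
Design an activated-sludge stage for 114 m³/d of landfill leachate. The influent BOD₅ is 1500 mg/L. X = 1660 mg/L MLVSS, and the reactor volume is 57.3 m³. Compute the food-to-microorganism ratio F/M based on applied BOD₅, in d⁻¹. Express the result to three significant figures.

F/M ≈ 1.80 d⁻¹

F/M = Q·S₀ / (V·X) = 114 × 1500 / (57.30 × 1660) = 1.798 g BOD₅·(g VSS·d)⁻¹.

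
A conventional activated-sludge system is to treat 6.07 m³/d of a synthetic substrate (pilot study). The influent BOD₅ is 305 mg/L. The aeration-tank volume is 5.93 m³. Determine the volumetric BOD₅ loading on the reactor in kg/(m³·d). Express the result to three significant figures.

L_v = Q S₀ / V = 6.07 × 305 × 10⁻³ / 5.930 = 0.3122 kg/(m³·d).

L_v ≈ 0.312 kg BOD₅/(m³·d)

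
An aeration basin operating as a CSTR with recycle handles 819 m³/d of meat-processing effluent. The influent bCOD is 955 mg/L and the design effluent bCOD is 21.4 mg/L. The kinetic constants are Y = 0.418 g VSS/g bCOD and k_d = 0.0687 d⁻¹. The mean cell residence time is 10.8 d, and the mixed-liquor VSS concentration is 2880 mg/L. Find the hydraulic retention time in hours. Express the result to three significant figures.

τ ≈ 20.2 h

Steady-state biomass mass balance: V·X·(1 + k_d·θ_c) = Y·Q·(S₀ − S)·θ_c, so V = 0.418 × 819 × (955 − 21.4) × 10.8 / [2880 × (1 + 0.0687 × 10.8)] = 3.45×10^6 / 5017 = 688.0 m³.
Hydraulic retention time τ = V/Q = 688.0 / 819 = 0.8401 d = 20.16 h.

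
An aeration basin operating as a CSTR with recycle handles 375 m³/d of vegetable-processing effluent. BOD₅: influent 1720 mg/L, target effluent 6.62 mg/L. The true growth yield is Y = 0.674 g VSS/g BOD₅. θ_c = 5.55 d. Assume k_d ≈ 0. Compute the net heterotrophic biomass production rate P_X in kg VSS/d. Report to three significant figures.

P_X ≈ 433 kg VSS/d

No decay correction is needed, so Y_obs = Y = 0.674.
Mass of BOD₅ removed per day: Q(S₀ − S) = 375 × 1713 g/m³ = 642.5 kg/d.
P_X = Y_obs · Q(S₀ − S) = 0.6740 × 642.5 = 433.1 kg VSS/d.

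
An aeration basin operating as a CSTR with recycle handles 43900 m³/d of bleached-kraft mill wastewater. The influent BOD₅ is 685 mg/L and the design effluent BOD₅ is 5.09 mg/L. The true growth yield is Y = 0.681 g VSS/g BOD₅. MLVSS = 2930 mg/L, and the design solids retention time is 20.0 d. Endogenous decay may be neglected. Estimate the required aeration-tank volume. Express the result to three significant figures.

V ≈ 139000 m³

V·X = Y·Q·ΔS·θ_c gives V = 0.681 × 43900 × (685 − 5.09) × 20.0 / 2930 = 138748 m³.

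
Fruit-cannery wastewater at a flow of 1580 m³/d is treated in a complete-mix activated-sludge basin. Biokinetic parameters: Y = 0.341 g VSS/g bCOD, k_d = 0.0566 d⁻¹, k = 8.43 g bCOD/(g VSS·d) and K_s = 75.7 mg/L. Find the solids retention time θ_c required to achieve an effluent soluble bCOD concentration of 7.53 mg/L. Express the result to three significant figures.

θ_c ≈ 4.91 d

At the target effluent, Y k S/(K_s+S) = 0.341×8.43×7.53/83.23 = 0.2601 d⁻¹.
θ_c = 1/(μ − k_d) = 1/(0.2601 − 0.0566) = 1/0.2035 = 4.915 d.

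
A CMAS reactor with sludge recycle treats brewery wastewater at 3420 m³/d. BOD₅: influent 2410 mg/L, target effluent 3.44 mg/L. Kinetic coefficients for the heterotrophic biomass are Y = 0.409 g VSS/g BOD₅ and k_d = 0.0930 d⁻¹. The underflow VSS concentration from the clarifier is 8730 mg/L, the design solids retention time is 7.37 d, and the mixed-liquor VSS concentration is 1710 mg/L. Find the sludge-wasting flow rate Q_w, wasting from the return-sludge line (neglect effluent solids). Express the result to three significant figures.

Rearranging the biomass balance for a CMAS with decay, V = Y·Q·ΔS·θ_c / [X·(1+k_d θ_c)] = 0.409 × 3420 × (2410 − 3.44) × 7.37 / [1710 × (1 + 0.0930 × 7.37)] = 2.48×10^7 / 2882 = 8608 m³.
θ_c = V·X/(Q_w·X_r) when wasting from the recycle, so Q_w = V·X/(θ_c·X_r) = 8608 × 1710 / (7.37 × 8730) = 228.8 m³/d.

Q_w ≈ 229 m³/d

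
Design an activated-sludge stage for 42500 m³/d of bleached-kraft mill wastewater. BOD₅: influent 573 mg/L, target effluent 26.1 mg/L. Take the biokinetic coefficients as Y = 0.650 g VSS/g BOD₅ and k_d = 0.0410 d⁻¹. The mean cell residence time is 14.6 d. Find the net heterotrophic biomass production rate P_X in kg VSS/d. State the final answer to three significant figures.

Y_obs = Y / (1 + k_d θ_c) = 0.650 / (1 + 0.0410 × 14.6) = 0.650 / 1.599 = 0.4066.
Q·(S₀ − S) = 42500 × (573 − 26.1) × 10⁻³ = 23243 kg/d removed.
Biomass produced: P_X = Y_obs·Q·ΔS = 0.4066 × 23243 ≈ 9451 kg VSS/d.

P_X ≈ 9450 kg VSS/d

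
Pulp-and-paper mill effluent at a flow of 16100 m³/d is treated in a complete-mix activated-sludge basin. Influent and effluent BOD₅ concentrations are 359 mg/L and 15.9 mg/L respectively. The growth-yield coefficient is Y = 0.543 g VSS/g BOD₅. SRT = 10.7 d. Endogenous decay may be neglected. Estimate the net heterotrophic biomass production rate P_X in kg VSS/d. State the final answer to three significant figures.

No decay correction is needed, so Y_obs = Y = 0.543.
Q·(S₀ − S) = 16100 × (359 − 15.9) × 10⁻³ = 5524 kg/d removed.
So the net sludge growth is P_X = 0.5430 × 5524 = 2999 kg VSS/d.

P_X ≈ 3000 kg VSS/d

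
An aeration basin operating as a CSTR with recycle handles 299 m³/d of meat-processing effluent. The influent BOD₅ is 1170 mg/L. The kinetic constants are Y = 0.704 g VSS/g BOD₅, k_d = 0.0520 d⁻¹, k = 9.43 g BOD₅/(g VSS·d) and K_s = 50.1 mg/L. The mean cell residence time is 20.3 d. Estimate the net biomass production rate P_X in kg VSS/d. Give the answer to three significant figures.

P_X ≈ 120 kg VSS/d

From the Monod/SRT balance for a CMAS, S = K_s·(1+k_d θ_c)/[θ_c·(Y k − k_d) − 1] = 50.1 × (1 + 0.0520 × 20.3) / [20.3 × (0.704 × 9.43 − 0.0520) − 1] = 103.0 / 132.7 = 0.7760 mg/L.
Observed yield with endogenous decay: Y_obs = Y / (1 + k_d·θ_c) = 0.704 / (1 + 0.0520 × 20.3) = 0.704 / 2.056 = 0.3425 g VSS/g BOD₅.
Substrate removed = Q·(S₀ − S) = 299 m³/d × (1170 − 0.776) g/m³ = 3.5×10^5 g/d = 349.6 kg/d.
So the net sludge growth is P_X = 0.3425 × 349.6 = 119.7 kg VSS/d.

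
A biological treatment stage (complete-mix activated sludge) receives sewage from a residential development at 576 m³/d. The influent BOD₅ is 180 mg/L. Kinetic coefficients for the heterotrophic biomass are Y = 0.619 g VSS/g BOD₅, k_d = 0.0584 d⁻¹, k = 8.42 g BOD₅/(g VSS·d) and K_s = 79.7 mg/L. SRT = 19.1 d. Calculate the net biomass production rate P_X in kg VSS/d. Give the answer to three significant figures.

P_X ≈ 30.0 kg VSS/d

Effluent substrate depends only on kinetics and SRT: S = K_s(1 + k_d θ_c) / [θ_c(Yk − k_d) − 1] = 79.7 × (1 + 0.0584 × 19.1) / [19.1 × (0.619 × 8.42 − 0.0584) − 1] = 168.6 / 97.43 = 1.730 mg/L.
Correct the yield for decay: Y_obs = Y/(1 + k_d θ_c) = 0.619 / (1 + 0.0584 × 19.1) = 0.619 / 2.115 = 0.2926.
Q·(S₀ − S) = 576 × (180 − 1.73) × 10⁻³ = 102.7 kg/d removed.
Biomass produced: P_X = Y_obs·Q·ΔS = 0.2926 × 102.7 ≈ 30.05 kg VSS/d.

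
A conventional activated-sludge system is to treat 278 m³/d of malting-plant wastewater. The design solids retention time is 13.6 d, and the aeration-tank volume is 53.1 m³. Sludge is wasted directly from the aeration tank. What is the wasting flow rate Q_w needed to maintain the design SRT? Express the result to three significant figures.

For wasting at MLVSS concentration, Q_w = V/θ_c = 53.10/13.6 = 3.904 m³/d.

Q_w ≈ 3.90 m³/d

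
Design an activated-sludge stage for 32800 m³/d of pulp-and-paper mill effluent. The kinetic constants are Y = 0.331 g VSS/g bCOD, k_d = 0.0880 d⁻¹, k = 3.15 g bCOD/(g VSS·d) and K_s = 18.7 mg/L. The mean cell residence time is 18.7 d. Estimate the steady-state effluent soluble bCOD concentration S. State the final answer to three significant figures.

Effluent substrate depends only on kinetics and SRT: S = K_s(1 + k_d θ_c) / [θ_c(Yk − k_d) − 1] = 18.7 × (1 + 0.0880 × 18.7) / [18.7 × (0.331 × 3.15 − 0.0880) − 1] = 49.47 / 16.85 = 2.936 mg/L.

S ≈ 2.94 mg/L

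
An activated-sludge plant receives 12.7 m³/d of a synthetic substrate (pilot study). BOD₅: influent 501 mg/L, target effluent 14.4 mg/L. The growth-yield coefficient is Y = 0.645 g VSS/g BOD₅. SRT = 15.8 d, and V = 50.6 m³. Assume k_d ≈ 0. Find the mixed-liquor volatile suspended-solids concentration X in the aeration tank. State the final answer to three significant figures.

From V·X = Y·Q·(S₀ − S)·θ_c (decay neglected): X = 0.645 × 12.7 × (501 − 14.4) × 15.8 / 50.6 = 1245 mg/L.

X ≈ 1240 mg/L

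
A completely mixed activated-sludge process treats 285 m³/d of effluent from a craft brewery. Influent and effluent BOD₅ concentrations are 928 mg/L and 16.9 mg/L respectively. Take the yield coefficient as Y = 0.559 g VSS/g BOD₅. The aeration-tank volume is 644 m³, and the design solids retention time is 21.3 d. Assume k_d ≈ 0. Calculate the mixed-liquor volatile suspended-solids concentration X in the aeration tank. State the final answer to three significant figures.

X ≈ 4800 mg/L

X = Y·Q·ΔS·θ_c / V = 0.559 × 285 × (928 − 16.9) × 21.3 / 644 = 4801 mg/L.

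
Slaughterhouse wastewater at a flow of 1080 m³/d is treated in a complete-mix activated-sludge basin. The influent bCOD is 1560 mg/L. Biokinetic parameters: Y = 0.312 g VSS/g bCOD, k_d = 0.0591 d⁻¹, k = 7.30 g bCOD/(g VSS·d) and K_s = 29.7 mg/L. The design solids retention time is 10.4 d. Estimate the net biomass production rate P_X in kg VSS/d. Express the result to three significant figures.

P_X ≈ 325 kg VSS/d

For a completely mixed reactor with recycle the Lawrence–McCarty relation gives S = K_s·(1 + k_d·θ_c) / [θ_c·(Y·k − k_d) − 1] = 29.7 × (1 + 0.0591 × 10.4) / [10.4 × (0.312 × 7.30 − 0.0591) − 1] = 47.95 / 22.07 = 2.173 mg/L.
The observed yield is Y_obs = Y/(1 + k_d·θ_c) = 0.312 / (1 + 0.0591 × 10.4) = 0.312 / 1.615 = 0.1932 g VSS per g bCOD removed.
Substrate removed = Q·(S₀ − S) = 1080 m³/d × (1560 − 2.17) g/m³ = 1.68×10^6 g/d = 1682 kg/d.
Net biomass production P_X = Y_obs × Q·(S₀ − S) = 0.1932 × 1682 = 325.1 kg VSS/d.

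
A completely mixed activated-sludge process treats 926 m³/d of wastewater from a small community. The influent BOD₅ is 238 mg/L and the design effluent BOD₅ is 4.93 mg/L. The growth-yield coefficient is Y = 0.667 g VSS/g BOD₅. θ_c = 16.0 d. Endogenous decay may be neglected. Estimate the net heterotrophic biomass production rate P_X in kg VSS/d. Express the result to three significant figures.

P_X ≈ 144 kg VSS/d

No decay correction is needed, so Y_obs = Y = 0.667.
Substrate removed = Q·(S₀ − S) = 926 m³/d × (238 − 4.93) g/m³ = 2.16×10^5 g/d = 215.8 kg/d.
P_X = Y_obs · Q(S₀ − S) = 0.6670 × 215.8 = 144.0 kg VSS/d.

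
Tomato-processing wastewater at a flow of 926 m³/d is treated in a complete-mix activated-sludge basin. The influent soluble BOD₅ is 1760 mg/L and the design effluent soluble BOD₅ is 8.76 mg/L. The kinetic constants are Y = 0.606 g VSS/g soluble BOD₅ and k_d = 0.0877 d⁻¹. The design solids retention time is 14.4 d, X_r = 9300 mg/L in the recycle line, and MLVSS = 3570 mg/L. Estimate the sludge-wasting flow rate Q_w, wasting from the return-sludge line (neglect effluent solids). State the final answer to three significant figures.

Q_w ≈ 46.7 m³/d

Steady-state biomass mass balance: V·X·(1 + k_d·θ_c) = Y·Q·(S₀ − S)·θ_c, so V = 0.606 × 926 × (1760 − 8.76) × 14.4 / [3570 × (1 + 0.0877 × 14.4)] = 1.42×10^7 / 8078 = 1752 m³.
Q_w = (V·X)/(θ_c X_r) = 1752 × 3570 / (14.4 × 9300) = 46.70 m³/d.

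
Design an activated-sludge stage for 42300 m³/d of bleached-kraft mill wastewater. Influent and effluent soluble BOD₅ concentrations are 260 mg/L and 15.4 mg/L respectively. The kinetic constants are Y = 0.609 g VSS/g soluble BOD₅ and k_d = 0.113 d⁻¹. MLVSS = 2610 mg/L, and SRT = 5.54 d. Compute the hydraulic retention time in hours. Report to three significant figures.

Steady-state biomass mass balance: V·X·(1 + k_d·θ_c) = Y·Q·(S₀ − S)·θ_c, so V = 0.609 × 42300 × (260 − 15.4) × 5.54 / [2610 × (1 + 0.113 × 5.54)] = 3.49×10^7 / 4244 = 8225 m³.
τ = V/Q = 8225/42300 = 0.1945 d, or 4.667 h.

τ ≈ 4.67 h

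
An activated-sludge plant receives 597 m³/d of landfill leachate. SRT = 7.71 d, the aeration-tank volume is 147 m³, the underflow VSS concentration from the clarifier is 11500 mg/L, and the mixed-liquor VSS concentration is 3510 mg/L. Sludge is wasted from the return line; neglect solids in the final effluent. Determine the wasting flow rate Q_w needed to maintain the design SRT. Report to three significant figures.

Wasting from the return line (neglecting effluent solids): Q_w = V·X / (θ_c·X_r) = 147.0 × 3510 / (7.71 × 11500) = 5.819 m³/d.

Q_w ≈ 5.82 m³/d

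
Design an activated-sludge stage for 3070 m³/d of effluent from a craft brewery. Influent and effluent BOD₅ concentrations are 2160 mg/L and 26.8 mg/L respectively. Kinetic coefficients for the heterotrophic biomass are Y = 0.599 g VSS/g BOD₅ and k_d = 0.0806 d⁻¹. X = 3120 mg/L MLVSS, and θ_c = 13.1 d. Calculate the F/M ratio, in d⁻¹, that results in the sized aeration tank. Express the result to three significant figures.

F/M ≈ 0.265 d⁻¹

Rearranging the biomass balance for a CMAS with decay, V = Y·Q·ΔS·θ_c / [X·(1+k_d θ_c)] = 0.599 × 3070 × (2160 − 26.8) × 13.1 / [3120 × (1 + 0.0806 × 13.1)] = 5.14×10^7 / 6414 = 8012 m³.
F/M = Q·S₀ / (V·X) = 3070 × 2160 / (8012 × 3120) = 0.2653 g BOD₅·(g VSS·d)⁻¹.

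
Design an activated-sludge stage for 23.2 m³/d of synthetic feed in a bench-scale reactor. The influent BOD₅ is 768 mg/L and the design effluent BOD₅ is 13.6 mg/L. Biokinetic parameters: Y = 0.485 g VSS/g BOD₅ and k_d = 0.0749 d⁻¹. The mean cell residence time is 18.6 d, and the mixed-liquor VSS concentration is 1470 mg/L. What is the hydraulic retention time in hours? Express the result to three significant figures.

τ ≈ 46.4 h

Rearranging the biomass balance for a CMAS with decay, V = Y·Q·ΔS·θ_c / [X·(1+k_d θ_c)] = 0.485 × 23.2 × (768 − 13.6) × 18.6 / [1470 × (1 + 0.0749 × 18.6)] = 1.58×10^5 / 3518 = 44.88 m³.
HRT = V/Q = 44.88 m³ / 23.2 m³·d⁻¹ = 1.935 d × 24 = 46.43 h.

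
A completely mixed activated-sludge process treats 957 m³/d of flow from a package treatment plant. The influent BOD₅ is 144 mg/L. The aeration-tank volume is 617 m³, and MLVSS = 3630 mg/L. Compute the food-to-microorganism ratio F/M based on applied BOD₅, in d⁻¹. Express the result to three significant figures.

Food-to-microorganism ratio F/M = Q S₀ / (V X) = 957 × 144 / (617.0 × 3630) = 0.06153 d⁻¹.

F/M ≈ 0.0615 d⁻¹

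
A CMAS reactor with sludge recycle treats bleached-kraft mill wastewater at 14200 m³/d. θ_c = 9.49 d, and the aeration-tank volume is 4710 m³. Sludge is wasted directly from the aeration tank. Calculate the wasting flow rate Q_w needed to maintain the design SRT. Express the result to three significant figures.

Wasting from the aeration tank: Q_w = V / θ_c = 4710 / 9.49 = 496.3 m³/d.

Q_w ≈ 496 m³/d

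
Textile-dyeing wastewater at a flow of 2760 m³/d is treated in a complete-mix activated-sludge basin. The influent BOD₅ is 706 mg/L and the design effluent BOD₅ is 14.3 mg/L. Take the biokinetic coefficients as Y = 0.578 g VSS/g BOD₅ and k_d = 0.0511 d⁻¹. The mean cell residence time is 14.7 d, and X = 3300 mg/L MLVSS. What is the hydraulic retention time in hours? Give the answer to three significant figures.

Steady-state biomass mass balance: V·X·(1 + k_d·θ_c) = Y·Q·(S₀ − S)·θ_c, so V = 0.578 × 2760 × (706 − 14.3) × 14.7 / [3300 × (1 + 0.0511 × 14.7)] = 1.62×10^7 / 5779 = 2807 m³.
Hydraulic retention time τ = V/Q = 2807 / 2760 = 1.017 d = 24.41 h.

τ ≈ 24.4 h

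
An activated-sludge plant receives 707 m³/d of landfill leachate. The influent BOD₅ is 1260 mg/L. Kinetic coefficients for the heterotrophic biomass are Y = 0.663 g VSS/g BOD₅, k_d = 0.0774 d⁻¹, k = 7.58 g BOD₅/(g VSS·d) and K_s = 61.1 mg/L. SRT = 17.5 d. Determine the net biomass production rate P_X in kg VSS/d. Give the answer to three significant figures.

P_X ≈ 251 kg VSS/d

From the Monod/SRT balance for a CMAS, S = K_s·(1+k_d θ_c)/[θ_c·(Y k − k_d) − 1] = 61.1 × (1 + 0.0774 × 17.5) / [17.5 × (0.663 × 7.58 − 0.0774) − 1] = 143.9 / 85.59 = 1.681 mg/L.
Y_obs = Y / (1 + k_d θ_c) = 0.663 / (1 + 0.0774 × 17.5) = 0.663 / 2.354 = 0.2816.
Mass of BOD₅ removed per day: Q(S₀ − S) = 707 × 1258 g/m³ = 889.6 kg/d.
Net biomass production P_X = Y_obs × Q·(S₀ − S) = 0.2816 × 889.6 = 250.5 kg VSS/d.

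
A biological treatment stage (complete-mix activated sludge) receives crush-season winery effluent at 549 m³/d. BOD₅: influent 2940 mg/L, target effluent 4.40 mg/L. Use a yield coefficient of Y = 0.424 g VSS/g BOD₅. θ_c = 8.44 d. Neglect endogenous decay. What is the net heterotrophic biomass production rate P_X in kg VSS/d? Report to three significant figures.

P_X ≈ 683 kg VSS/d

No decay correction is needed, so Y_obs = Y = 0.424.
Mass of BOD₅ removed per day: Q(S₀ − S) = 549 × 2936 g/m³ = 1612 kg/d.
Net biomass production P_X = Y_obs × Q·(S₀ − S) = 0.4240 × 1612 = 683.3 kg VSS/d.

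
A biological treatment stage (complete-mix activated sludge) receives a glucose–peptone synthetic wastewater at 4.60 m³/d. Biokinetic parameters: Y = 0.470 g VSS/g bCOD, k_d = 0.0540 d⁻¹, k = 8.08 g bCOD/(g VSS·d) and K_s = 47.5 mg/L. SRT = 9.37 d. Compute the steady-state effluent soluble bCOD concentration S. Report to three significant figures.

S ≈ 2.10 mg/L

Effluent substrate depends only on kinetics and SRT: S = K_s(1 + k_d θ_c) / [θ_c(Yk − k_d) − 1] = 47.5 × (1 + 0.0540 × 9.37) / [9.37 × (0.470 × 8.08 − 0.0540) − 1] = 71.53 / 34.08 = 2.099 mg/L.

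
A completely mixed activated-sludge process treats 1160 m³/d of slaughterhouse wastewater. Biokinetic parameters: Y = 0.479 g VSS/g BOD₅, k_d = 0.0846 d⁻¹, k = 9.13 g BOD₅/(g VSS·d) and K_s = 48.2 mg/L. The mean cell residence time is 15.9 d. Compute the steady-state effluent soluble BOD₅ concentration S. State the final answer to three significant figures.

S ≈ 1.68 mg/L

From the Monod/SRT balance for a CMAS, S = K_s·(1+k_d θ_c)/[θ_c·(Y k − k_d) − 1] = 48.2 × (1 + 0.0846 × 15.9) / [15.9 × (0.479 × 9.13 − 0.0846) − 1] = 113.0 / 67.19 = 1.682 mg/L.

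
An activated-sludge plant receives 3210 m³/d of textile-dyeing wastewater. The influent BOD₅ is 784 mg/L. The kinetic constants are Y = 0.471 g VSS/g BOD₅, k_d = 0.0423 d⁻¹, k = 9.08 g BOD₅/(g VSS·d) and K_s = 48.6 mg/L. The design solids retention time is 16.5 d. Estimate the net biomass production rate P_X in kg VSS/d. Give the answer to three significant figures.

Effluent substrate depends only on kinetics and SRT: S = K_s(1 + k_d θ_c) / [θ_c(Yk − k_d) − 1] = 48.6 × (1 + 0.0423 × 16.5) / [16.5 × (0.471 × 9.08 − 0.0423) − 1] = 82.52 / 68.87 = 1.198 mg/L.
The observed yield is Y_obs = Y/(1 + k_d·θ_c) = 0.471 / (1 + 0.0423 × 16.5) = 0.471 / 1.698 = 0.2774 g VSS per g BOD₅ removed.
Substrate removed = Q·(S₀ − S) = 3210 m³/d × (784 − 1.20) g/m³ = 2.51×10^6 g/d = 2513 kg/d.
Net biomass production P_X = Y_obs × Q·(S₀ − S) = 0.2774 × 2513 = 697.0 kg VSS/d.

P_X ≈ 697 kg VSS/d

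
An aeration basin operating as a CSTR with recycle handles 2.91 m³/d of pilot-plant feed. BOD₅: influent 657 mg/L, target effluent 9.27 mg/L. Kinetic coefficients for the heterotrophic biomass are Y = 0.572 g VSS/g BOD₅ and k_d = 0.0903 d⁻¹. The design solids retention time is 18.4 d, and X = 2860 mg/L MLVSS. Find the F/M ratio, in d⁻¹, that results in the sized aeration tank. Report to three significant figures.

Steady-state biomass mass balance: V·X·(1 + k_d·θ_c) = Y·Q·(S₀ − S)·θ_c, so V = 0.572 × 2.91 × (657 − 9.27) × 18.4 / [2860 × (1 + 0.0903 × 18.4)] = 1.98×10^4 / 7612 = 2.606 m³.
Food-to-microorganism ratio F/M = Q S₀ / (V X) = 2.91 × 657 / (2.606 × 2860) = 0.2565 d⁻¹.

F/M ≈ 0.256 d⁻¹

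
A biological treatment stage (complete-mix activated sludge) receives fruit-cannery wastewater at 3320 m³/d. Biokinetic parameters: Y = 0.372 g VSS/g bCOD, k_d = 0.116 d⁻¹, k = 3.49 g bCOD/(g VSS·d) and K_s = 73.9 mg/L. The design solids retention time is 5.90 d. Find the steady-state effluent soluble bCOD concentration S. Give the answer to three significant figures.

S ≈ 20.8 mg/L

For a completely mixed reactor with recycle the Lawrence–McCarty relation gives S = K_s·(1 + k_d·θ_c) / [θ_c·(Y·k − k_d) − 1] = 73.9 × (1 + 0.116 × 5.90) / [5.90 × (0.372 × 3.49 − 0.116) − 1] = 124.5 / 5.975 = 20.83 mg/L.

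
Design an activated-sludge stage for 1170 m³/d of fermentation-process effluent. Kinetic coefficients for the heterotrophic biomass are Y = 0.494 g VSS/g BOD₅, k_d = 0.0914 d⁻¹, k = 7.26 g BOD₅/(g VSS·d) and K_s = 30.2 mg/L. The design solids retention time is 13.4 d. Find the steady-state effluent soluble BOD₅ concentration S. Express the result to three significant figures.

S ≈ 1.47 mg/L

For a completely mixed reactor with recycle the Lawrence–McCarty relation gives S = K_s·(1 + k_d·θ_c) / [θ_c·(Y·k − k_d) − 1] = 30.2 × (1 + 0.0914 × 13.4) / [13.4 × (0.494 × 7.26 − 0.0914) − 1] = 67.19 / 45.83 = 1.466 mg/L.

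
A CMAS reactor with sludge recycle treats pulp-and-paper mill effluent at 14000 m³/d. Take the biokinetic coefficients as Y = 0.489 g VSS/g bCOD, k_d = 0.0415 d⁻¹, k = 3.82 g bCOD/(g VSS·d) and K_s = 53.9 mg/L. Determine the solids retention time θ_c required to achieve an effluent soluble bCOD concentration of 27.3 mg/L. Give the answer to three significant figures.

At the target effluent, Y k S/(K_s+S) = 0.489×3.82×27.3/81.20 = 0.6280 d⁻¹.
θ_c = 1/(μ − k_d) = 1/(0.6280 − 0.0415) = 1/0.5865 = 1.705 d.

θ_c ≈ 1.70 d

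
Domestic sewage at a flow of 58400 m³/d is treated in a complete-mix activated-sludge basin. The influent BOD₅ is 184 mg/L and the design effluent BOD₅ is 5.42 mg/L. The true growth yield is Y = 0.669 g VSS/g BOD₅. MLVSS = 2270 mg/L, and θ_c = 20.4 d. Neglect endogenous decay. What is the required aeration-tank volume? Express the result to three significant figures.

V ≈ 62700 m³

V·X = Y·Q·ΔS·θ_c gives V = 0.669 × 58400 × (184 − 5.42) × 20.4 / 2270 = 62701 m³.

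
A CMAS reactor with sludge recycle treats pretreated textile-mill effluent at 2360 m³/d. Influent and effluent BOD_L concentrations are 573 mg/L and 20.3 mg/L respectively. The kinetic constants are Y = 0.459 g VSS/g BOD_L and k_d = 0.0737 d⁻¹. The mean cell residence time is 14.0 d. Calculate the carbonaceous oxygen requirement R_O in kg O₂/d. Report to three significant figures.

R_O ≈ 886 kg O₂/d

Observed yield with endogenous decay: Y_obs = Y / (1 + k_d·θ_c) = 0.459 / (1 + 0.0737 × 14.0) = 0.459 / 2.032 = 0.2259 g VSS/g BOD_L.
Mass of BOD_L removed per day: Q(S₀ − S) = 2360 × 552.7 g/m³ = 1304 kg/d.
Net sludge production P_X = 0.2259 × 1304 = 294.7 kg VSS/d.
Carbonaceous O₂ demand = substrate oxidised − cell-mass equivalent = 1304 − 1.42 × 294.7 = 885.9 kg O₂/d.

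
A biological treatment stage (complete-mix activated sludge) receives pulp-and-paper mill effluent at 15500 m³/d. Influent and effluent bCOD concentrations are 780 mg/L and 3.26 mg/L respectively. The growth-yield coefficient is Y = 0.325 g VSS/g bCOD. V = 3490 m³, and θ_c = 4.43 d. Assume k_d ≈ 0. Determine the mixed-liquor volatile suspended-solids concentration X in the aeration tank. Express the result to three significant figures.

X = Y·Q·ΔS·θ_c / V = 0.325 × 15500 × (780 − 3.26) × 4.43 / 3490 = 4967 mg/L.

X ≈ 4970 mg/L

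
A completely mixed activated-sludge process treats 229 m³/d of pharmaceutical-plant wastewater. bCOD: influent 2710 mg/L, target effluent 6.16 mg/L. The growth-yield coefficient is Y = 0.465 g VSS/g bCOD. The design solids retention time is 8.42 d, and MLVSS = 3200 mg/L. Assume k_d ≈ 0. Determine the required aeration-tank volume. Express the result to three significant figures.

V ≈ 758 m³

V·X = Y·Q·ΔS·θ_c gives V = 0.465 × 229 × (2710 − 6.16) × 8.42 / 3200 = 757.6 m³.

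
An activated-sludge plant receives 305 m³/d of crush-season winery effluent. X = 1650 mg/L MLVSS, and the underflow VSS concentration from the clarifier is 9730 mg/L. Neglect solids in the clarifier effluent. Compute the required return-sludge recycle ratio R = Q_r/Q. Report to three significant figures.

R = Q_r/Q = X/(X_r − X) = 1650 / (9730 − 1650) = 0.2042.

R ≈ 0.204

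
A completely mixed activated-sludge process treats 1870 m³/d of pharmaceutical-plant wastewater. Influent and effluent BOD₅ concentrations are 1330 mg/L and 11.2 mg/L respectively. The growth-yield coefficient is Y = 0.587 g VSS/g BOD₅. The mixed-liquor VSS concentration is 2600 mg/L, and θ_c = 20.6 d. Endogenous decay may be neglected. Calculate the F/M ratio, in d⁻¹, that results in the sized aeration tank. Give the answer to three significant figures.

F/M ≈ 0.0834 d⁻¹

V·X = Y·Q·ΔS·θ_c gives V = 0.587 × 1870 × (1330 − 11.2) × 20.6 / 2600 = 11470 m³.
F/M = applied load / biomass = Q·S₀/(V·X) = 1870 × 1330 / (11470 × 2600) = 0.08340 d⁻¹.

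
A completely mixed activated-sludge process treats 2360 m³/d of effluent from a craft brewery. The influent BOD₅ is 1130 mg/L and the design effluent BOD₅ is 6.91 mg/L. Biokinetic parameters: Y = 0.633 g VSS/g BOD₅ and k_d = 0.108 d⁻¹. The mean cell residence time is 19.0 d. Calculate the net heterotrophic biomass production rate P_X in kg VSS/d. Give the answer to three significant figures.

Correct the yield for decay: Y_obs = Y/(1 + k_d θ_c) = 0.633 / (1 + 0.108 × 19.0) = 0.633 / 3.052 = 0.2074.
ΔS = 1130 − 6.91 = 1123 mg/L, so the substrate removal rate is 2360 × 1123/1000 = 2650 kg BOD₅/d.
P_X = Y_obs · Q(S₀ − S) = 0.2074 × 2650 = 549.7 kg VSS/d.

P_X ≈ 550 kg VSS/d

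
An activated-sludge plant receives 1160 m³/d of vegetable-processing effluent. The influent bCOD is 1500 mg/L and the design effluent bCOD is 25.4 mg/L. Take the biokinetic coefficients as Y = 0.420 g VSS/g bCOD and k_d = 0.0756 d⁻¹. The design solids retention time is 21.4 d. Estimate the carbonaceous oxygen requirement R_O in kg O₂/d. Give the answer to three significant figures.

Y_obs = Y / (1 + k_d θ_c) = 0.420 / (1 + 0.0756 × 21.4) = 0.420 / 2.618 = 0.1604.
Q·(S₀ − S) = 1160 × (1500 − 25.4) × 10⁻³ = 1711 kg/d removed.
P_X = Y_obs·Q·(S₀ − S) = 0.1604 × 1711 = 274.4 kg VSS/d.
R_O = Q·(S₀ − S) − 1.42·P_X = 1711 − 1.42 × 274.4 = 1321 kg O₂/d.

R_O ≈ 1320 kg O₂/d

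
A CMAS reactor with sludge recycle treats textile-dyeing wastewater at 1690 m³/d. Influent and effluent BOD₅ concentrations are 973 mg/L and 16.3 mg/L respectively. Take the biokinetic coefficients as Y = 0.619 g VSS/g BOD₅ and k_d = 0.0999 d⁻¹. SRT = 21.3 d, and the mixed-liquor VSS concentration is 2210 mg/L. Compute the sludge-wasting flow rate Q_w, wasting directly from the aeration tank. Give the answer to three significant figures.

From the SRT design equation V = Y Q (S₀−S) θ_c / [X (1 + k_d θ_c)] = 0.619 × 1690 × (973 − 16.3) × 21.3 / [2210 × (1 + 0.0999 × 21.3)] = 2.13×10^7 / 6913 = 3084 m³.
Wasting from the aeration tank: Q_w = V / θ_c = 3084 / 21.3 = 144.8 m³/d.

Q_w ≈ 145 m³/d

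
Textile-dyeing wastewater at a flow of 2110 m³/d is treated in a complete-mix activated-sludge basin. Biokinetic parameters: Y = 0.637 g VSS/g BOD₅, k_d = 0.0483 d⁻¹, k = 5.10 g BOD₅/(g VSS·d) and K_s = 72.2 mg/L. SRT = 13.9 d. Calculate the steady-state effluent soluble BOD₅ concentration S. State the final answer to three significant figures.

Effluent substrate depends only on kinetics and SRT: S = K_s(1 + k_d θ_c) / [θ_c(Yk − k_d) − 1] = 72.2 × (1 + 0.0483 × 13.9) / [13.9 × (0.637 × 5.10 − 0.0483) − 1] = 120.7 / 43.49 = 2.775 mg/L.

S ≈ 2.78 mg/L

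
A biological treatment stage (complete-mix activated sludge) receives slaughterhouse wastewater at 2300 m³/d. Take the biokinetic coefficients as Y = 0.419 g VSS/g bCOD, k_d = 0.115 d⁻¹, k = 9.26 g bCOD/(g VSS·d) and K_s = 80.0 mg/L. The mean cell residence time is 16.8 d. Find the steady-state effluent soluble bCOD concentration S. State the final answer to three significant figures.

S ≈ 3.77 mg/L

Effluent substrate depends only on kinetics and SRT: S = K_s(1 + k_d θ_c) / [θ_c(Yk − k_d) − 1] = 80.0 × (1 + 0.115 × 16.8) / [16.8 × (0.419 × 9.26 − 0.115) − 1] = 234.6 / 62.25 = 3.768 mg/L.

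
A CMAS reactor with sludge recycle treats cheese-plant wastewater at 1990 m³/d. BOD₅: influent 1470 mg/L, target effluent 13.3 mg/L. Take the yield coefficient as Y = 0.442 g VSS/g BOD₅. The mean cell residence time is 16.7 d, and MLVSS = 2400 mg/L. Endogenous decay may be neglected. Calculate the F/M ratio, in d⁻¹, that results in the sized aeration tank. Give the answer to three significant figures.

F/M ≈ 0.137 d⁻¹

With k_d = 0 the design equation reduces to V = Y Q (S₀−S) θ_c / X = 0.442 × 1990 × (1470 − 13.3) × 16.7 / 2400 = 8916 m³.
Food-to-microorganism ratio F/M = Q S₀ / (V X) = 1990 × 1470 / (8916 × 2400) = 0.1367 d⁻¹.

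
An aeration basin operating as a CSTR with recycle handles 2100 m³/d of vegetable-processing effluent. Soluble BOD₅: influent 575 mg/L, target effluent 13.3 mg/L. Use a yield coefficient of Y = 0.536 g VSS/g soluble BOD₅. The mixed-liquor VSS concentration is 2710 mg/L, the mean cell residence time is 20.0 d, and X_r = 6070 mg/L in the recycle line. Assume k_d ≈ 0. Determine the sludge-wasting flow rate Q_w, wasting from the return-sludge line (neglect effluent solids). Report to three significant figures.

V·X = Y·Q·ΔS·θ_c gives V = 0.536 × 2100 × (575 − 13.3) × 20.0 / 2710 = 4666 m³.
Wasting from the return line (neglecting effluent solids): Q_w = V·X / (θ_c·X_r) = 4666 × 2710 / (20.0 × 6070) = 104.2 m³/d.

Q_w ≈ 104 m³/d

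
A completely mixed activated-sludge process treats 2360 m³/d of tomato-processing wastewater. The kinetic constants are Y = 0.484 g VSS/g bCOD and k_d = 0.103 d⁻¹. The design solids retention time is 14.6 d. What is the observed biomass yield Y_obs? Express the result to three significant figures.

Y_obs ≈ 0.193 g VSS/g bCOD

Observed yield with endogenous decay: Y_obs = Y / (1 + k_d·θ_c) = 0.484 / (1 + 0.103 × 14.6) = 0.484 / 2.504 = 0.1933 g VSS/g bCOD.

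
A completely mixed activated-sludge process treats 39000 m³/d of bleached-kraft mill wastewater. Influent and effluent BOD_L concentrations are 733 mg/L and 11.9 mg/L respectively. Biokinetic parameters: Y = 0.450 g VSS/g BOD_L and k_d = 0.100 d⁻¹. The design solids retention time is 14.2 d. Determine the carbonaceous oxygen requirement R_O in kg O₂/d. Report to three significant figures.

The observed yield is Y_obs = Y/(1 + k_d·θ_c) = 0.450 / (1 + 0.100 × 14.2) = 0.450 / 2.420 = 0.1860 g VSS per g BOD_L removed.
Substrate removed = Q·(S₀ − S) = 39000 m³/d × (733 − 11.9) g/m³ = 2.81×10^7 g/d = 28123 kg/d.
Biomass synthesised: P_X = Y_obs × 28123 = 5229 kg VSS/d.
R_O = Q·ΔS − 1.42 P_X = 28123 − 7426 = 20697 kg O₂/d.

R_O ≈ 20700 kg O₂/d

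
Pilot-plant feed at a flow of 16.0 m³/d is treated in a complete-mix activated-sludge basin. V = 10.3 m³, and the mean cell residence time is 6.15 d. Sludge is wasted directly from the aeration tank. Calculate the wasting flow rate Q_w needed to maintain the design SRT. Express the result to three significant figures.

With mixed-liquor wasting, θ_c = V/Q_w, so Q_w = V/θ_c = 10.30/6.15 = 1.675 m³/d.

Q_w ≈ 1.67 m³/d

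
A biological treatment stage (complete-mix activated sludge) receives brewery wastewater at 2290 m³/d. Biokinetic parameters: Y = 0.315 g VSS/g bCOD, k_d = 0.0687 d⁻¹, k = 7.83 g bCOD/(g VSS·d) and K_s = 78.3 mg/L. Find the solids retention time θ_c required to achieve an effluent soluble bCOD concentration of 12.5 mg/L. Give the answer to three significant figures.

Specific growth rate at S = 12.5 mg/L: μ = YkS/(K_s+S) = 0.315·7.83·12.5/(78.3+12.5) = 0.3395 d⁻¹.
1/θ_c = 0.3395 − 0.0687 = 0.2708 d⁻¹, so θ_c = 3.692 d.

θ_c ≈ 3.69 d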